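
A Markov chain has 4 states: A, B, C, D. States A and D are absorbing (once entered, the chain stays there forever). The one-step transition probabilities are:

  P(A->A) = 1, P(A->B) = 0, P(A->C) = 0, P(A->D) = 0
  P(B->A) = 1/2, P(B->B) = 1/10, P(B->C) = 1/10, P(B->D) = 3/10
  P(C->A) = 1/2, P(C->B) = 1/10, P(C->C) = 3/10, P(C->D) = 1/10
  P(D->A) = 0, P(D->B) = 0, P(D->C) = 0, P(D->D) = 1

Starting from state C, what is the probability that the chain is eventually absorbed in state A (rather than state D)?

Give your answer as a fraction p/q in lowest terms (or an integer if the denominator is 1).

Answer: 25/31

Derivation:
Let a_i = P(absorbed in A | start in state i).
Boundary conditions: a_A = 1, a_D = 0.
For each transient state i, a_i = sum_j P(i->j) * a_j:
  a_B = 1/2*a_A + 1/10*a_B + 1/10*a_C + 3/10*a_D
  a_C = 1/2*a_A + 1/10*a_B + 3/10*a_C + 1/10*a_D

Substituting a_A = 1 and a_D = 0, rearrange to (I - Q) a = r where r[i] = P(i -> A):
  [9/10, -1/10] . (a_B, a_C) = 1/2
  [-1/10, 7/10] . (a_B, a_C) = 1/2

Solving yields:
  a_B = 20/31
  a_C = 25/31

Starting state is C, so the absorption probability is a_C = 25/31.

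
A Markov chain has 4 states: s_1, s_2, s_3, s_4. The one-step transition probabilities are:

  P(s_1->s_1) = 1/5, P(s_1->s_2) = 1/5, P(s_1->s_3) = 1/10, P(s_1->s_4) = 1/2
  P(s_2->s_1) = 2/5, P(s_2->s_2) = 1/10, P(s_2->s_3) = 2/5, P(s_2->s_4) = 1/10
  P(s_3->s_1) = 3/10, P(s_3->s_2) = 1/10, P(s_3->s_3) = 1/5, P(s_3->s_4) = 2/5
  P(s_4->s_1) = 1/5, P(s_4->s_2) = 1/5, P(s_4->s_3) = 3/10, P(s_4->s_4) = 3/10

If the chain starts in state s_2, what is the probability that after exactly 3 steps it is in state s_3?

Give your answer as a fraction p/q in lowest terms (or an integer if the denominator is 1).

Answer: 61/250

Derivation:
Computing P^3 by repeated multiplication:
P^1 =
  s_1: [1/5, 1/5, 1/10, 1/2]
  s_2: [2/5, 1/10, 2/5, 1/10]
  s_3: [3/10, 1/10, 1/5, 2/5]
  s_4: [1/5, 1/5, 3/10, 3/10]
P^2 =
  s_1: [1/4, 17/100, 27/100, 31/100]
  s_2: [13/50, 3/20, 19/100, 2/5]
  s_3: [6/25, 17/100, 23/100, 9/25]
  s_4: [27/100, 3/20, 1/4, 33/100]
P^3 =
  s_1: [261/1000, 39/250, 6/25, 343/1000]
  s_2: [249/1000, 83/500, 61/250, 341/1000]
  s_3: [257/1000, 4/25, 123/500, 337/1000]
  s_4: [51/200, 4/25, 59/250, 349/1000]

(P^3)[s_2 -> s_3] = 61/250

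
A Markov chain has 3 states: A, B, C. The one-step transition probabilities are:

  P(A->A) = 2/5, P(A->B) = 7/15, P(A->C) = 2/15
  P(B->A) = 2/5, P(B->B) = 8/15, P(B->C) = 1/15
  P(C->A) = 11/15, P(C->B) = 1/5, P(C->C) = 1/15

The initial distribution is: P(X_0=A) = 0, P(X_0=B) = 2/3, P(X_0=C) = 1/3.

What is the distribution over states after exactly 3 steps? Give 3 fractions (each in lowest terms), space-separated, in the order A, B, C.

Propagating the distribution step by step (d_{t+1} = d_t * P):
d_0 = (A=0, B=2/3, C=1/3)
  d_1[A] = 0*2/5 + 2/3*2/5 + 1/3*11/15 = 23/45
  d_1[B] = 0*7/15 + 2/3*8/15 + 1/3*1/5 = 19/45
  d_1[C] = 0*2/15 + 2/3*1/15 + 1/3*1/15 = 1/15
d_1 = (A=23/45, B=19/45, C=1/15)
  d_2[A] = 23/45*2/5 + 19/45*2/5 + 1/15*11/15 = 19/45
  d_2[B] = 23/45*7/15 + 19/45*8/15 + 1/15*1/5 = 322/675
  d_2[C] = 23/45*2/15 + 19/45*1/15 + 1/15*1/15 = 68/675
d_2 = (A=19/45, B=322/675, C=68/675)
  d_3[A] = 19/45*2/5 + 322/675*2/5 + 68/675*11/15 = 878/2025
  d_3[B] = 19/45*7/15 + 322/675*8/15 + 68/675*1/5 = 191/405
  d_3[C] = 19/45*2/15 + 322/675*1/15 + 68/675*1/15 = 64/675
d_3 = (A=878/2025, B=191/405, C=64/675)

Answer: 878/2025 191/405 64/675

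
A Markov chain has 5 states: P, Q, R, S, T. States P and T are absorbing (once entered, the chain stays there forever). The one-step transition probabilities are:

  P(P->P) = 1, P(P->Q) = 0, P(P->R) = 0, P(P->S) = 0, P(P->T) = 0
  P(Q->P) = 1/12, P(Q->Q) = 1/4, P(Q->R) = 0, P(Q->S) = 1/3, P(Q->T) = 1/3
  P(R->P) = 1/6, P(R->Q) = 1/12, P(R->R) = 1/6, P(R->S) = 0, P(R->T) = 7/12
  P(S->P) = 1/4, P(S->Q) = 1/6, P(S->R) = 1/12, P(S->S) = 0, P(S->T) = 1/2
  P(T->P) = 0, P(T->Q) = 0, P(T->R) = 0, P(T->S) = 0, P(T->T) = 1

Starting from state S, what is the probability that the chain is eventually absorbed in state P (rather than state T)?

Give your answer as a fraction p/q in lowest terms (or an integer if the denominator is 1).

Let a_i = P(absorbed in P | start in state i).
Boundary conditions: a_P = 1, a_T = 0.
For each transient state i, a_i = sum_j P(i->j) * a_j:
  a_Q = 1/12*a_P + 1/4*a_Q + 0*a_R + 1/3*a_S + 1/3*a_T
  a_R = 1/6*a_P + 1/12*a_Q + 1/6*a_R + 0*a_S + 7/12*a_T
  a_S = 1/4*a_P + 1/6*a_Q + 1/12*a_R + 0*a_S + 1/2*a_T

Substituting a_P = 1 and a_T = 0, rearrange to (I - Q) a = r where r[i] = P(i -> P):
  [3/4, 0, -1/3] . (a_Q, a_R, a_S) = 1/12
  [-1/12, 5/6, 0] . (a_Q, a_R, a_S) = 1/6
  [-1/6, -1/12, 1] . (a_Q, a_R, a_S) = 1/4

Solving yields:
  a_Q = 62/249
  a_R = 56/249
  a_S = 103/332

Starting state is S, so the absorption probability is a_S = 103/332.

Answer: 103/332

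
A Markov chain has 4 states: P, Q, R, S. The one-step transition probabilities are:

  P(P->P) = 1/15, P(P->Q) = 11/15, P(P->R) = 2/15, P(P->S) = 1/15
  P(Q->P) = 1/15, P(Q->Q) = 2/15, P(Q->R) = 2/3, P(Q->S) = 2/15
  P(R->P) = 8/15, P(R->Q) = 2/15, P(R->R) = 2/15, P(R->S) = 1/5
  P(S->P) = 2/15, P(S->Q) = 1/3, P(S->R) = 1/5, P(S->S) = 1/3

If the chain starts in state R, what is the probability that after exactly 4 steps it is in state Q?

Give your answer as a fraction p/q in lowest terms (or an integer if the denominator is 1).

Computing P^4 by repeated multiplication:
P^1 =
  P: [1/15, 11/15, 2/15, 1/15]
  Q: [1/15, 2/15, 2/3, 2/15]
  R: [8/15, 2/15, 2/15, 1/5]
  S: [2/15, 1/3, 1/5, 1/3]
P^2 =
  P: [2/15, 14/75, 119/225, 34/225]
  Q: [29/75, 1/5, 16/75, 1/5]
  R: [32/225, 37/75, 49/225, 11/75]
  S: [41/225, 7/25, 1/3, 46/225]
P^3 =
  P: [364/1125, 274/1125, 164/675, 641/3375]
  Q: [202/1125, 152/375, 19/75, 182/1125]
  R: [601/3375, 31/125, 457/1125, 566/3375]
  S: [796/3375, 319/1125, 8/27, 622/3375]
P^4 =
  P: [1084/5625, 6167/16875, 13967/50625, 8401/50625]
  Q: [3302/16875, 1538/5625, 1216/3375, 2879/16875]
  R: [13538/50625, 4619/16875, 14012/50625, 9218/50625]
  S: [10997/50625, 1052/3375, 15028/50625, 196/1125]

(P^4)[R -> Q] = 4619/16875

Answer: 4619/16875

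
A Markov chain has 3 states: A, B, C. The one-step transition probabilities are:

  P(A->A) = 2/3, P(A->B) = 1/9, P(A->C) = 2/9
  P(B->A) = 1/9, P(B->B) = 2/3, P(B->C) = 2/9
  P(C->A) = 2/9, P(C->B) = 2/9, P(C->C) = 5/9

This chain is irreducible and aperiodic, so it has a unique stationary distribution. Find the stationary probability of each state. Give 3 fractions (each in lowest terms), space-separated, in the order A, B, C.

The stationary distribution satisfies pi = pi * P, i.e.:
  pi_A = 2/3*pi_A + 1/9*pi_B + 2/9*pi_C
  pi_B = 1/9*pi_A + 2/3*pi_B + 2/9*pi_C
  pi_C = 2/9*pi_A + 2/9*pi_B + 5/9*pi_C
with normalization: pi_A + pi_B + pi_C = 1.

Using the first 2 balance equations plus normalization, the linear system A*pi = b is:
  [-1/3, 1/9, 2/9] . pi = 0
  [1/9, -1/3, 2/9] . pi = 0
  [1, 1, 1] . pi = 1

Solving yields:
  pi_A = 1/3
  pi_B = 1/3
  pi_C = 1/3

Verification (pi * P):
  1/3*2/3 + 1/3*1/9 + 1/3*2/9 = 1/3 = pi_A  (ok)
  1/3*1/9 + 1/3*2/3 + 1/3*2/9 = 1/3 = pi_B  (ok)
  1/3*2/9 + 1/3*2/9 + 1/3*5/9 = 1/3 = pi_C  (ok)

Answer: 1/3 1/3 1/3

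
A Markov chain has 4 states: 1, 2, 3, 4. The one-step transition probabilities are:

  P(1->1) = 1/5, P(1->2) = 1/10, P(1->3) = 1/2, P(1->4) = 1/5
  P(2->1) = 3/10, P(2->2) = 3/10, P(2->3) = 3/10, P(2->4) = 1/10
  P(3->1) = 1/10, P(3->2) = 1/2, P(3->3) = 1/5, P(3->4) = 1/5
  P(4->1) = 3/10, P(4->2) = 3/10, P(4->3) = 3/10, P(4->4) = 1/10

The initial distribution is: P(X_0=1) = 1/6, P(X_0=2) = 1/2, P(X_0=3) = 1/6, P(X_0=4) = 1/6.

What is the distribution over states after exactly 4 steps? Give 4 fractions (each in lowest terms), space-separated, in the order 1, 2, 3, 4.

Propagating the distribution step by step (d_{t+1} = d_t * P):
d_0 = (1=1/6, 2=1/2, 3=1/6, 4=1/6)
  d_1[1] = 1/6*1/5 + 1/2*3/10 + 1/6*1/10 + 1/6*3/10 = 1/4
  d_1[2] = 1/6*1/10 + 1/2*3/10 + 1/6*1/2 + 1/6*3/10 = 3/10
  d_1[3] = 1/6*1/2 + 1/2*3/10 + 1/6*1/5 + 1/6*3/10 = 19/60
  d_1[4] = 1/6*1/5 + 1/2*1/10 + 1/6*1/5 + 1/6*1/10 = 2/15
d_1 = (1=1/4, 2=3/10, 3=19/60, 4=2/15)
  d_2[1] = 1/4*1/5 + 3/10*3/10 + 19/60*1/10 + 2/15*3/10 = 127/600
  d_2[2] = 1/4*1/10 + 3/10*3/10 + 19/60*1/2 + 2/15*3/10 = 47/150
  d_2[3] = 1/4*1/2 + 3/10*3/10 + 19/60*1/5 + 2/15*3/10 = 191/600
  d_2[4] = 1/4*1/5 + 3/10*1/10 + 19/60*1/5 + 2/15*1/10 = 47/300
d_2 = (1=127/600, 2=47/150, 3=191/600, 4=47/300)
  d_3[1] = 127/600*1/5 + 47/150*3/10 + 191/600*1/10 + 47/300*3/10 = 1291/6000
  d_3[2] = 127/600*1/10 + 47/150*3/10 + 191/600*1/2 + 47/300*3/10 = 241/750
  d_3[3] = 127/600*1/2 + 47/150*3/10 + 191/600*1/5 + 47/300*3/10 = 621/2000
  d_3[4] = 127/600*1/5 + 47/150*1/10 + 191/600*1/5 + 47/300*1/10 = 153/1000
d_3 = (1=1291/6000, 2=241/750, 3=621/2000, 4=153/1000)
  d_4[1] = 1291/6000*1/5 + 241/750*3/10 + 621/2000*1/10 + 153/1000*3/10 = 12983/60000
  d_4[2] = 1291/6000*1/10 + 241/750*3/10 + 621/2000*1/2 + 153/1000*3/10 = 2393/7500
  d_4[3] = 1291/6000*1/2 + 241/750*3/10 + 621/2000*1/5 + 153/1000*3/10 = 18719/60000
  d_4[4] = 1291/6000*1/5 + 241/750*1/10 + 621/2000*1/5 + 153/1000*1/10 = 4577/30000
d_4 = (1=12983/60000, 2=2393/7500, 3=18719/60000, 4=4577/30000)

Answer: 12983/60000 2393/7500 18719/60000 4577/30000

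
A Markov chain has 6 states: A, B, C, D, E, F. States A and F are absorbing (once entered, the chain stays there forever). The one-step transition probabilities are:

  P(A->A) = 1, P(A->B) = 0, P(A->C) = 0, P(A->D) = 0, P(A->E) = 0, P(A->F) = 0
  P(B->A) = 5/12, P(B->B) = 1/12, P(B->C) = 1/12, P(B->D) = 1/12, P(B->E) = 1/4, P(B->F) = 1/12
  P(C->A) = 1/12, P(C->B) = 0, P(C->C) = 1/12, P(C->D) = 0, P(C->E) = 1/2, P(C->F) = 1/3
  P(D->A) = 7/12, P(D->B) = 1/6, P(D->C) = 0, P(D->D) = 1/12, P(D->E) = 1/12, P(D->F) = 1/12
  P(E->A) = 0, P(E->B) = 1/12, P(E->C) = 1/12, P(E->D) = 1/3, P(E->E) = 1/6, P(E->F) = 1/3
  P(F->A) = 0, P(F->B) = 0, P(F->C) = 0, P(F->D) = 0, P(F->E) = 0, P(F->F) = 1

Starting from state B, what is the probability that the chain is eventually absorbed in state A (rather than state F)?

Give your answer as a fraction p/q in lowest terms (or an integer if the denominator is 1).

Let a_i = P(absorbed in A | start in state i).
Boundary conditions: a_A = 1, a_F = 0.
For each transient state i, a_i = sum_j P(i->j) * a_j:
  a_B = 5/12*a_A + 1/12*a_B + 1/12*a_C + 1/12*a_D + 1/4*a_E + 1/12*a_F
  a_C = 1/12*a_A + 0*a_B + 1/12*a_C + 0*a_D + 1/2*a_E + 1/3*a_F
  a_D = 7/12*a_A + 1/6*a_B + 0*a_C + 1/12*a_D + 1/12*a_E + 1/12*a_F
  a_E = 0*a_A + 1/12*a_B + 1/12*a_C + 1/3*a_D + 1/6*a_E + 1/3*a_F

Substituting a_A = 1 and a_F = 0, rearrange to (I - Q) a = r where r[i] = P(i -> A):
  [11/12, -1/12, -1/12, -1/4] . (a_B, a_C, a_D, a_E) = 5/12
  [0, 11/12, 0, -1/2] . (a_B, a_C, a_D, a_E) = 1/12
  [-1/6, 0, 11/12, -1/12] . (a_B, a_C, a_D, a_E) = 7/12
  [-1/12, -1/12, -1/3, 5/6] . (a_B, a_C, a_D, a_E) = 0

Solving yields:
  a_B = 373/557
  a_C = 887/2785
  a_D = 2217/2785
  a_E = 1162/2785

Starting state is B, so the absorption probability is a_B = 373/557.

Answer: 373/557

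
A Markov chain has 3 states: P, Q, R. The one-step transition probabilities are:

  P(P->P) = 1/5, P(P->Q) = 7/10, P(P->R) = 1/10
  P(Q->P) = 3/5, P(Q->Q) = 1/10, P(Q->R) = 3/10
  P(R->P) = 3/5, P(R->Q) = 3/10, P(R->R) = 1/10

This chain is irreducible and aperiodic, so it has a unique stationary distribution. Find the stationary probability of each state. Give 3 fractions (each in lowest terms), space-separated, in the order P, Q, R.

Answer: 3/7 11/28 5/28

Derivation:
The stationary distribution satisfies pi = pi * P, i.e.:
  pi_P = 1/5*pi_P + 3/5*pi_Q + 3/5*pi_R
  pi_Q = 7/10*pi_P + 1/10*pi_Q + 3/10*pi_R
  pi_R = 1/10*pi_P + 3/10*pi_Q + 1/10*pi_R
with normalization: pi_P + pi_Q + pi_R = 1.

Using the first 2 balance equations plus normalization, the linear system A*pi = b is:
  [-4/5, 3/5, 3/5] . pi = 0
  [7/10, -9/10, 3/10] . pi = 0
  [1, 1, 1] . pi = 1

Solving yields:
  pi_P = 3/7
  pi_Q = 11/28
  pi_R = 5/28

Verification (pi * P):
  3/7*1/5 + 11/28*3/5 + 5/28*3/5 = 3/7 = pi_P  (ok)
  3/7*7/10 + 11/28*1/10 + 5/28*3/10 = 11/28 = pi_Q  (ok)
  3/7*1/10 + 11/28*3/10 + 5/28*1/10 = 5/28 = pi_R  (ok)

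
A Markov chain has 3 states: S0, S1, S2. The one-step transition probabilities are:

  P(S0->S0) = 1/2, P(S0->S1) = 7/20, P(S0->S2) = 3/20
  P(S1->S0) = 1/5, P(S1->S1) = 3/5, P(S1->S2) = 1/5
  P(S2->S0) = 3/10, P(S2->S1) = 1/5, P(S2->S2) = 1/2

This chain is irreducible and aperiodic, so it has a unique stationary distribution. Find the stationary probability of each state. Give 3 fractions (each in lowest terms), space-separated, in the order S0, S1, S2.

The stationary distribution satisfies pi = pi * P, i.e.:
  pi_S0 = 1/2*pi_S0 + 1/5*pi_S1 + 3/10*pi_S2
  pi_S1 = 7/20*pi_S0 + 3/5*pi_S1 + 1/5*pi_S2
  pi_S2 = 3/20*pi_S0 + 1/5*pi_S1 + 1/2*pi_S2
with normalization: pi_S0 + pi_S1 + pi_S2 = 1.

Using the first 2 balance equations plus normalization, the linear system A*pi = b is:
  [-1/2, 1/5, 3/10] . pi = 0
  [7/20, -2/5, 1/5] . pi = 0
  [1, 1, 1] . pi = 1

Solving yields:
  pi_S0 = 32/99
  pi_S1 = 41/99
  pi_S2 = 26/99

Verification (pi * P):
  32/99*1/2 + 41/99*1/5 + 26/99*3/10 = 32/99 = pi_S0  (ok)
  32/99*7/20 + 41/99*3/5 + 26/99*1/5 = 41/99 = pi_S1  (ok)
  32/99*3/20 + 41/99*1/5 + 26/99*1/2 = 26/99 = pi_S2  (ok)

Answer: 32/99 41/99 26/99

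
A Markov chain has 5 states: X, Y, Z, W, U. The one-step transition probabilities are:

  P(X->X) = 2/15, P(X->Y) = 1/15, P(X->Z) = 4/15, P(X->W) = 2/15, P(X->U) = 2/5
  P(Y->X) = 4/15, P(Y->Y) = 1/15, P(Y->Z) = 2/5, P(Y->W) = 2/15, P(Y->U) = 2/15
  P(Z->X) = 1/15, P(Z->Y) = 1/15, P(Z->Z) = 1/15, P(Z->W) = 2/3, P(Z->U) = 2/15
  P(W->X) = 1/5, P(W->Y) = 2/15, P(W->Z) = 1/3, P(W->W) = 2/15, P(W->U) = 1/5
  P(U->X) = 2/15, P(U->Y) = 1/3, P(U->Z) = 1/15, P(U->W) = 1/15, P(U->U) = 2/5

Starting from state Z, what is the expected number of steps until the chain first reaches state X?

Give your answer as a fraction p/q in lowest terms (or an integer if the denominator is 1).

Answer: 30375/4544

Derivation:
Let h_i = expected steps to first reach X from state i.
Boundary: h_X = 0.
First-step equations for the other states:
  h_Y = 1 + 4/15*h_X + 1/15*h_Y + 2/5*h_Z + 2/15*h_W + 2/15*h_U
  h_Z = 1 + 1/15*h_X + 1/15*h_Y + 1/15*h_Z + 2/3*h_W + 2/15*h_U
  h_W = 1 + 1/5*h_X + 2/15*h_Y + 1/3*h_Z + 2/15*h_W + 1/5*h_U
  h_U = 1 + 2/15*h_X + 1/3*h_Y + 1/15*h_Z + 1/15*h_W + 2/5*h_U

Substituting h_X = 0 and rearranging gives the linear system (I - Q) h = 1:
  [14/15, -2/5, -2/15, -2/15] . (h_Y, h_Z, h_W, h_U) = 1
  [-1/15, 14/15, -2/3, -2/15] . (h_Y, h_Z, h_W, h_U) = 1
  [-2/15, -1/3, 13/15, -1/5] . (h_Y, h_Z, h_W, h_U) = 1
  [-1/3, -1/15, -1/15, 3/5] . (h_Y, h_Z, h_W, h_U) = 1

Solving yields:
  h_Y = 6465/1136
  h_Z = 30375/4544
  h_W = 13725/2272
  h_U = 28365/4544

Starting state is Z, so the expected hitting time is h_Z = 30375/4544.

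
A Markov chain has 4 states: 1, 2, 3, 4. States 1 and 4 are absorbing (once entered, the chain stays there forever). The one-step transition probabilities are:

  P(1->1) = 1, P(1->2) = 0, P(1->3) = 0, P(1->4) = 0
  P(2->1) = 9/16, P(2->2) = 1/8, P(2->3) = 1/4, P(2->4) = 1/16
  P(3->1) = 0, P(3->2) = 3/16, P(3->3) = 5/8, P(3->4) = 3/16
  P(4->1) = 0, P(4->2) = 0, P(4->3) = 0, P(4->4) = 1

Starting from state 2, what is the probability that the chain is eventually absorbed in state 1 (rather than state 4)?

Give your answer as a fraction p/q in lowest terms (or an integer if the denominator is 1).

Answer: 3/4

Derivation:
Let a_i = P(absorbed in 1 | start in state i).
Boundary conditions: a_1 = 1, a_4 = 0.
For each transient state i, a_i = sum_j P(i->j) * a_j:
  a_2 = 9/16*a_1 + 1/8*a_2 + 1/4*a_3 + 1/16*a_4
  a_3 = 0*a_1 + 3/16*a_2 + 5/8*a_3 + 3/16*a_4

Substituting a_1 = 1 and a_4 = 0, rearrange to (I - Q) a = r where r[i] = P(i -> 1):
  [7/8, -1/4] . (a_2, a_3) = 9/16
  [-3/16, 3/8] . (a_2, a_3) = 0

Solving yields:
  a_2 = 3/4
  a_3 = 3/8

Starting state is 2, so the absorption probability is a_2 = 3/4.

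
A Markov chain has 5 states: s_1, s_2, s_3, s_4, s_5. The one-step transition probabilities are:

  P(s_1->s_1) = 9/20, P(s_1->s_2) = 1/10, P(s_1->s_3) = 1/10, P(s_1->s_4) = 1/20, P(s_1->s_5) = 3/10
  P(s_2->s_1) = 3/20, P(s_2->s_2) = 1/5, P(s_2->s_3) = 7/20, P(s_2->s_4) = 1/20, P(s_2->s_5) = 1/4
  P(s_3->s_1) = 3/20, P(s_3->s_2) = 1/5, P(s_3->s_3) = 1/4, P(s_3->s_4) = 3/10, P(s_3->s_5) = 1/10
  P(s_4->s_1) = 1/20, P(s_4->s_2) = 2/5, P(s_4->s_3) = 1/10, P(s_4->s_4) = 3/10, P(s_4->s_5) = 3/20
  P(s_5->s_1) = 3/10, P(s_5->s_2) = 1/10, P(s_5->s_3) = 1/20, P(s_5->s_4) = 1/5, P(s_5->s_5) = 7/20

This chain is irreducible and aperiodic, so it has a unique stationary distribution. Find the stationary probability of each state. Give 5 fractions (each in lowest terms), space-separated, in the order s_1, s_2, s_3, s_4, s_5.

Answer: 3379/13905 2569/13905 146/927 2342/13905 685/2781

Derivation:
The stationary distribution satisfies pi = pi * P, i.e.:
  pi_s_1 = 9/20*pi_s_1 + 3/20*pi_s_2 + 3/20*pi_s_3 + 1/20*pi_s_4 + 3/10*pi_s_5
  pi_s_2 = 1/10*pi_s_1 + 1/5*pi_s_2 + 1/5*pi_s_3 + 2/5*pi_s_4 + 1/10*pi_s_5
  pi_s_3 = 1/10*pi_s_1 + 7/20*pi_s_2 + 1/4*pi_s_3 + 1/10*pi_s_4 + 1/20*pi_s_5
  pi_s_4 = 1/20*pi_s_1 + 1/20*pi_s_2 + 3/10*pi_s_3 + 3/10*pi_s_4 + 1/5*pi_s_5
  pi_s_5 = 3/10*pi_s_1 + 1/4*pi_s_2 + 1/10*pi_s_3 + 3/20*pi_s_4 + 7/20*pi_s_5
with normalization: pi_s_1 + pi_s_2 + pi_s_3 + pi_s_4 + pi_s_5 = 1.

Using the first 4 balance equations plus normalization, the linear system A*pi = b is:
  [-11/20, 3/20, 3/20, 1/20, 3/10] . pi = 0
  [1/10, -4/5, 1/5, 2/5, 1/10] . pi = 0
  [1/10, 7/20, -3/4, 1/10, 1/20] . pi = 0
  [1/20, 1/20, 3/10, -7/10, 1/5] . pi = 0
  [1, 1, 1, 1, 1] . pi = 1

Solving yields:
  pi_s_1 = 3379/13905
  pi_s_2 = 2569/13905
  pi_s_3 = 146/927
  pi_s_4 = 2342/13905
  pi_s_5 = 685/2781

Verification (pi * P):
  3379/13905*9/20 + 2569/13905*3/20 + 146/927*3/20 + 2342/13905*1/20 + 685/2781*3/10 = 3379/13905 = pi_s_1  (ok)
  3379/13905*1/10 + 2569/13905*1/5 + 146/927*1/5 + 2342/13905*2/5 + 685/2781*1/10 = 2569/13905 = pi_s_2  (ok)
  3379/13905*1/10 + 2569/13905*7/20 + 146/927*1/4 + 2342/13905*1/10 + 685/2781*1/20 = 146/927 = pi_s_3  (ok)
  3379/13905*1/20 + 2569/13905*1/20 + 146/927*3/10 + 2342/13905*3/10 + 685/2781*1/5 = 2342/13905 = pi_s_4  (ok)
  3379/13905*3/10 + 2569/13905*1/4 + 146/927*1/10 + 2342/13905*3/20 + 685/2781*7/20 = 685/2781 = pi_s_5  (ok)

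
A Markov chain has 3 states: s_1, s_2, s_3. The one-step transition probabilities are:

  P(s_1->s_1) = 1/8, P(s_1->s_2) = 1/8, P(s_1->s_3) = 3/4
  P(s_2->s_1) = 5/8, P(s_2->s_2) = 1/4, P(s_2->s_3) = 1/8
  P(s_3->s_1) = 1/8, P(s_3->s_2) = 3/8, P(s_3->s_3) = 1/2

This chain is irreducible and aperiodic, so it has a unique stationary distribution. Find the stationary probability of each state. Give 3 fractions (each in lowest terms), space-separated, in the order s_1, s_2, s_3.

The stationary distribution satisfies pi = pi * P, i.e.:
  pi_s_1 = 1/8*pi_s_1 + 5/8*pi_s_2 + 1/8*pi_s_3
  pi_s_2 = 1/8*pi_s_1 + 1/4*pi_s_2 + 3/8*pi_s_3
  pi_s_3 = 3/4*pi_s_1 + 1/8*pi_s_2 + 1/2*pi_s_3
with normalization: pi_s_1 + pi_s_2 + pi_s_3 = 1.

Using the first 2 balance equations plus normalization, the linear system A*pi = b is:
  [-7/8, 5/8, 1/8] . pi = 0
  [1/8, -3/4, 3/8] . pi = 0
  [1, 1, 1] . pi = 1

Solving yields:
  pi_s_1 = 21/80
  pi_s_2 = 11/40
  pi_s_3 = 37/80

Verification (pi * P):
  21/80*1/8 + 11/40*5/8 + 37/80*1/8 = 21/80 = pi_s_1  (ok)
  21/80*1/8 + 11/40*1/4 + 37/80*3/8 = 11/40 = pi_s_2  (ok)
  21/80*3/4 + 11/40*1/8 + 37/80*1/2 = 37/80 = pi_s_3  (ok)

Answer: 21/80 11/40 37/80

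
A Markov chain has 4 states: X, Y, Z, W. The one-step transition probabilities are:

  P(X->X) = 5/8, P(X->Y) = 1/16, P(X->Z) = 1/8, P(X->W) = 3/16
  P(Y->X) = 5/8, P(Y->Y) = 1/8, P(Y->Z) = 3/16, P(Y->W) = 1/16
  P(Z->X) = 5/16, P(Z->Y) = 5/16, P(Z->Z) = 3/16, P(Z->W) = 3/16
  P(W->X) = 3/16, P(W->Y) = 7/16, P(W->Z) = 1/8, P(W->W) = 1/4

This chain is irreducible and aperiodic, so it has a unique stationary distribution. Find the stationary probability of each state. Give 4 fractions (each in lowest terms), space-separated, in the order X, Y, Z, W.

Answer: 1756/3495 41/233 169/1165 617/3495

Derivation:
The stationary distribution satisfies pi = pi * P, i.e.:
  pi_X = 5/8*pi_X + 5/8*pi_Y + 5/16*pi_Z + 3/16*pi_W
  pi_Y = 1/16*pi_X + 1/8*pi_Y + 5/16*pi_Z + 7/16*pi_W
  pi_Z = 1/8*pi_X + 3/16*pi_Y + 3/16*pi_Z + 1/8*pi_W
  pi_W = 3/16*pi_X + 1/16*pi_Y + 3/16*pi_Z + 1/4*pi_W
with normalization: pi_X + pi_Y + pi_Z + pi_W = 1.

Using the first 3 balance equations plus normalization, the linear system A*pi = b is:
  [-3/8, 5/8, 5/16, 3/16] . pi = 0
  [1/16, -7/8, 5/16, 7/16] . pi = 0
  [1/8, 3/16, -13/16, 1/8] . pi = 0
  [1, 1, 1, 1] . pi = 1

Solving yields:
  pi_X = 1756/3495
  pi_Y = 41/233
  pi_Z = 169/1165
  pi_W = 617/3495

Verification (pi * P):
  1756/3495*5/8 + 41/233*5/8 + 169/1165*5/16 + 617/3495*3/16 = 1756/3495 = pi_X  (ok)
  1756/3495*1/16 + 41/233*1/8 + 169/1165*5/16 + 617/3495*7/16 = 41/233 = pi_Y  (ok)
  1756/3495*1/8 + 41/233*3/16 + 169/1165*3/16 + 617/3495*1/8 = 169/1165 = pi_Z  (ok)
  1756/3495*3/16 + 41/233*1/16 + 169/1165*3/16 + 617/3495*1/4 = 617/3495 = pi_W  (ok)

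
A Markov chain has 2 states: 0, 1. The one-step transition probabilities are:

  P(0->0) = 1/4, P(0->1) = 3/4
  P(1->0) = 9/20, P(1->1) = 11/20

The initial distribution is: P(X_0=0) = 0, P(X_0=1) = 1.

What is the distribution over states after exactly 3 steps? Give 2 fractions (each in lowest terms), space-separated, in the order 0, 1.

Answer: 189/500 311/500

Derivation:
Propagating the distribution step by step (d_{t+1} = d_t * P):
d_0 = (0=0, 1=1)
  d_1[0] = 0*1/4 + 1*9/20 = 9/20
  d_1[1] = 0*3/4 + 1*11/20 = 11/20
d_1 = (0=9/20, 1=11/20)
  d_2[0] = 9/20*1/4 + 11/20*9/20 = 9/25
  d_2[1] = 9/20*3/4 + 11/20*11/20 = 16/25
d_2 = (0=9/25, 1=16/25)
  d_3[0] = 9/25*1/4 + 16/25*9/20 = 189/500
  d_3[1] = 9/25*3/4 + 16/25*11/20 = 311/500
d_3 = (0=189/500, 1=311/500)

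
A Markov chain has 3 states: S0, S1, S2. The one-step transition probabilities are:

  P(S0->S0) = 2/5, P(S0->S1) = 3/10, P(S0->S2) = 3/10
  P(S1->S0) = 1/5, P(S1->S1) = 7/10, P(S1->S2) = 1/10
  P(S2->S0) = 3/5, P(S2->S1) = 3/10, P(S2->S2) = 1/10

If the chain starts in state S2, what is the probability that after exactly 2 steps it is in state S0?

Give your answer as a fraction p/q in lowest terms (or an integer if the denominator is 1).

Computing P^2 by repeated multiplication:
P^1 =
  S0: [2/5, 3/10, 3/10]
  S1: [1/5, 7/10, 1/10]
  S2: [3/5, 3/10, 1/10]
P^2 =
  S0: [2/5, 21/50, 9/50]
  S1: [7/25, 29/50, 7/50]
  S2: [9/25, 21/50, 11/50]

(P^2)[S2 -> S0] = 9/25

Answer: 9/25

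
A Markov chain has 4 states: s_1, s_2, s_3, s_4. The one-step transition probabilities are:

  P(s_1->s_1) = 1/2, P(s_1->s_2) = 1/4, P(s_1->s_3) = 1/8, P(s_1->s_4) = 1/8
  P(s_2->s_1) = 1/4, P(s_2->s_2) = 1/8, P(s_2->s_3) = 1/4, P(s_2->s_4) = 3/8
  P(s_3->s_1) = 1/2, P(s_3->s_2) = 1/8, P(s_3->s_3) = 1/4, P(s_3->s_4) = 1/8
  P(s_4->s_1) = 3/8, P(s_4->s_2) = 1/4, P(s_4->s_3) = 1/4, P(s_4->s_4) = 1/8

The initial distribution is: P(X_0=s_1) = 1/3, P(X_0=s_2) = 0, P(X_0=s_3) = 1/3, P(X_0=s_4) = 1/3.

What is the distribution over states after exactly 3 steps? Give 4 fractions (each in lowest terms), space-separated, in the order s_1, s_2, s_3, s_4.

Propagating the distribution step by step (d_{t+1} = d_t * P):
d_0 = (s_1=1/3, s_2=0, s_3=1/3, s_4=1/3)
  d_1[s_1] = 1/3*1/2 + 0*1/4 + 1/3*1/2 + 1/3*3/8 = 11/24
  d_1[s_2] = 1/3*1/4 + 0*1/8 + 1/3*1/8 + 1/3*1/4 = 5/24
  d_1[s_3] = 1/3*1/8 + 0*1/4 + 1/3*1/4 + 1/3*1/4 = 5/24
  d_1[s_4] = 1/3*1/8 + 0*3/8 + 1/3*1/8 + 1/3*1/8 = 1/8
d_1 = (s_1=11/24, s_2=5/24, s_3=5/24, s_4=1/8)
  d_2[s_1] = 11/24*1/2 + 5/24*1/4 + 5/24*1/2 + 1/8*3/8 = 83/192
  d_2[s_2] = 11/24*1/4 + 5/24*1/8 + 5/24*1/8 + 1/8*1/4 = 19/96
  d_2[s_3] = 11/24*1/8 + 5/24*1/4 + 5/24*1/4 + 1/8*1/4 = 37/192
  d_2[s_4] = 11/24*1/8 + 5/24*3/8 + 5/24*1/8 + 1/8*1/8 = 17/96
d_2 = (s_1=83/192, s_2=19/96, s_3=37/192, s_4=17/96)
  d_3[s_1] = 83/192*1/2 + 19/96*1/4 + 37/192*1/2 + 17/96*3/8 = 329/768
  d_3[s_2] = 83/192*1/4 + 19/96*1/8 + 37/192*1/8 + 17/96*1/4 = 103/512
  d_3[s_3] = 83/192*1/8 + 19/96*1/4 + 37/192*1/4 + 17/96*1/4 = 301/1536
  d_3[s_4] = 83/192*1/8 + 19/96*3/8 + 37/192*1/8 + 17/96*1/8 = 67/384
d_3 = (s_1=329/768, s_2=103/512, s_3=301/1536, s_4=67/384)

Answer: 329/768 103/512 301/1536 67/384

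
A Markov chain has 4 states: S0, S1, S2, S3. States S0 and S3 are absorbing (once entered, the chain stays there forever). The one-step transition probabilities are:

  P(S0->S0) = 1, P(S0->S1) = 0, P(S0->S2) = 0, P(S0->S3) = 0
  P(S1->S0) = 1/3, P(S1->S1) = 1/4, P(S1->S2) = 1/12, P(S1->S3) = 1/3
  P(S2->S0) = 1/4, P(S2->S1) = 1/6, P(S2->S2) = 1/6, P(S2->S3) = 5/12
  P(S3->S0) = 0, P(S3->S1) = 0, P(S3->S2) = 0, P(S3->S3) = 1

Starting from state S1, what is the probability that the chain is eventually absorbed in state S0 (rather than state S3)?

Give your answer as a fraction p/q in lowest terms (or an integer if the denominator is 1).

Answer: 43/88

Derivation:
Let a_i = P(absorbed in S0 | start in state i).
Boundary conditions: a_S0 = 1, a_S3 = 0.
For each transient state i, a_i = sum_j P(i->j) * a_j:
  a_S1 = 1/3*a_S0 + 1/4*a_S1 + 1/12*a_S2 + 1/3*a_S3
  a_S2 = 1/4*a_S0 + 1/6*a_S1 + 1/6*a_S2 + 5/12*a_S3

Substituting a_S0 = 1 and a_S3 = 0, rearrange to (I - Q) a = r where r[i] = P(i -> S0):
  [3/4, -1/12] . (a_S1, a_S2) = 1/3
  [-1/6, 5/6] . (a_S1, a_S2) = 1/4

Solving yields:
  a_S1 = 43/88
  a_S2 = 35/88

Starting state is S1, so the absorption probability is a_S1 = 43/88.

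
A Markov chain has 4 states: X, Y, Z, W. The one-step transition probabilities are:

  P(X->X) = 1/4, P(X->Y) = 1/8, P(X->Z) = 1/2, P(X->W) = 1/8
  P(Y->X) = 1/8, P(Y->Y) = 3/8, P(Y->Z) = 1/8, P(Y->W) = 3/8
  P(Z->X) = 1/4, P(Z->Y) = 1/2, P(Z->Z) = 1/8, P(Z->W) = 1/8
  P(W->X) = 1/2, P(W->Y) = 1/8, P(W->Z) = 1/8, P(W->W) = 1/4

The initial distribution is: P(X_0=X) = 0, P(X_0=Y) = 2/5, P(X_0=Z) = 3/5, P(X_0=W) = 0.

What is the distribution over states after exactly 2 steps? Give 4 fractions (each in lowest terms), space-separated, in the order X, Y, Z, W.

Answer: 1/4 91/320 1/5 17/64

Derivation:
Propagating the distribution step by step (d_{t+1} = d_t * P):
d_0 = (X=0, Y=2/5, Z=3/5, W=0)
  d_1[X] = 0*1/4 + 2/5*1/8 + 3/5*1/4 + 0*1/2 = 1/5
  d_1[Y] = 0*1/8 + 2/5*3/8 + 3/5*1/2 + 0*1/8 = 9/20
  d_1[Z] = 0*1/2 + 2/5*1/8 + 3/5*1/8 + 0*1/8 = 1/8
  d_1[W] = 0*1/8 + 2/5*3/8 + 3/5*1/8 + 0*1/4 = 9/40
d_1 = (X=1/5, Y=9/20, Z=1/8, W=9/40)
  d_2[X] = 1/5*1/4 + 9/20*1/8 + 1/8*1/4 + 9/40*1/2 = 1/4
  d_2[Y] = 1/5*1/8 + 9/20*3/8 + 1/8*1/2 + 9/40*1/8 = 91/320
  d_2[Z] = 1/5*1/2 + 9/20*1/8 + 1/8*1/8 + 9/40*1/8 = 1/5
  d_2[W] = 1/5*1/8 + 9/20*3/8 + 1/8*1/8 + 9/40*1/4 = 17/64
d_2 = (X=1/4, Y=91/320, Z=1/5, W=17/64)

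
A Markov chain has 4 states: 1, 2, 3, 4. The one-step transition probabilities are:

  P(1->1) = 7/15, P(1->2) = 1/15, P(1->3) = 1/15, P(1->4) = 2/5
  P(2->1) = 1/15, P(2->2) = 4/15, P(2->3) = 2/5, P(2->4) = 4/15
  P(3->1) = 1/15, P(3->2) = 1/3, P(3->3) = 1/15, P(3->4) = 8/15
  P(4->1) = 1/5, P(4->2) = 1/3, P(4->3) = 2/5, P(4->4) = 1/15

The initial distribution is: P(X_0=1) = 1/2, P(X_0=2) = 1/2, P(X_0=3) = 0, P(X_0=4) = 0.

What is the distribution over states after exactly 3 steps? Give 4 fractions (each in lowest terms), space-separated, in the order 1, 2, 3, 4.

Propagating the distribution step by step (d_{t+1} = d_t * P):
d_0 = (1=1/2, 2=1/2, 3=0, 4=0)
  d_1[1] = 1/2*7/15 + 1/2*1/15 + 0*1/15 + 0*1/5 = 4/15
  d_1[2] = 1/2*1/15 + 1/2*4/15 + 0*1/3 + 0*1/3 = 1/6
  d_1[3] = 1/2*1/15 + 1/2*2/5 + 0*1/15 + 0*2/5 = 7/30
  d_1[4] = 1/2*2/5 + 1/2*4/15 + 0*8/15 + 0*1/15 = 1/3
d_1 = (1=4/15, 2=1/6, 3=7/30, 4=1/3)
  d_2[1] = 4/15*7/15 + 1/6*1/15 + 7/30*1/15 + 1/3*1/5 = 49/225
  d_2[2] = 4/15*1/15 + 1/6*4/15 + 7/30*1/3 + 1/3*1/3 = 113/450
  d_2[3] = 4/15*1/15 + 1/6*2/5 + 7/30*1/15 + 1/3*2/5 = 7/30
  d_2[4] = 4/15*2/5 + 1/6*4/15 + 7/30*8/15 + 1/3*1/15 = 67/225
d_2 = (1=49/225, 2=113/450, 3=7/30, 4=67/225)
  d_3[1] = 49/225*7/15 + 113/450*1/15 + 7/30*1/15 + 67/225*1/5 = 653/3375
  d_3[2] = 49/225*1/15 + 113/450*4/15 + 7/30*1/3 + 67/225*1/3 = 349/1350
  d_3[3] = 49/225*1/15 + 113/450*2/5 + 7/30*1/15 + 67/225*2/5 = 337/1350
  d_3[4] = 49/225*2/5 + 113/450*4/15 + 7/30*8/15 + 67/225*1/15 = 1007/3375
d_3 = (1=653/3375, 2=349/1350, 3=337/1350, 4=1007/3375)

Answer: 653/3375 349/1350 337/1350 1007/3375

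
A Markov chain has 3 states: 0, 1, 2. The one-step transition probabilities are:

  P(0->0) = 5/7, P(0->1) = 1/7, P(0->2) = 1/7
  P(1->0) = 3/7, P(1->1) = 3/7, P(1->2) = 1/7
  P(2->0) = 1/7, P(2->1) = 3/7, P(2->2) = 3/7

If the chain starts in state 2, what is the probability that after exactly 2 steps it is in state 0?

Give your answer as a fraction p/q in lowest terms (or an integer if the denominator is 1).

Answer: 17/49

Derivation:
Computing P^2 by repeated multiplication:
P^1 =
  0: [5/7, 1/7, 1/7]
  1: [3/7, 3/7, 1/7]
  2: [1/7, 3/7, 3/7]
P^2 =
  0: [29/49, 11/49, 9/49]
  1: [25/49, 15/49, 9/49]
  2: [17/49, 19/49, 13/49]

(P^2)[2 -> 0] = 17/49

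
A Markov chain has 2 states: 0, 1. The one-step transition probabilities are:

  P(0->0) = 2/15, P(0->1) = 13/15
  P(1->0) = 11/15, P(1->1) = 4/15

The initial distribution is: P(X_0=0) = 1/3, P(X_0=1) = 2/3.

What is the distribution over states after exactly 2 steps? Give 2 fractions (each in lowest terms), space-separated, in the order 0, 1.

Answer: 31/75 44/75

Derivation:
Propagating the distribution step by step (d_{t+1} = d_t * P):
d_0 = (0=1/3, 1=2/3)
  d_1[0] = 1/3*2/15 + 2/3*11/15 = 8/15
  d_1[1] = 1/3*13/15 + 2/3*4/15 = 7/15
d_1 = (0=8/15, 1=7/15)
  d_2[0] = 8/15*2/15 + 7/15*11/15 = 31/75
  d_2[1] = 8/15*13/15 + 7/15*4/15 = 44/75
d_2 = (0=31/75, 1=44/75)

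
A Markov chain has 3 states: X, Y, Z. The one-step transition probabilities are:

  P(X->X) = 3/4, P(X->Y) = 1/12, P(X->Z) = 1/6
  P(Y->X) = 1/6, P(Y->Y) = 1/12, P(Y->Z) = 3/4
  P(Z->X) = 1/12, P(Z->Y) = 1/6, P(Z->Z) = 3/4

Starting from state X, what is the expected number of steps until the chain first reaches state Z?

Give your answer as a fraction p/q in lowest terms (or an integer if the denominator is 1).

Answer: 144/31

Derivation:
Let h_i = expected steps to first reach Z from state i.
Boundary: h_Z = 0.
First-step equations for the other states:
  h_X = 1 + 3/4*h_X + 1/12*h_Y + 1/6*h_Z
  h_Y = 1 + 1/6*h_X + 1/12*h_Y + 3/4*h_Z

Substituting h_Z = 0 and rearranging gives the linear system (I - Q) h = 1:
  [1/4, -1/12] . (h_X, h_Y) = 1
  [-1/6, 11/12] . (h_X, h_Y) = 1

Solving yields:
  h_X = 144/31
  h_Y = 60/31

Starting state is X, so the expected hitting time is h_X = 144/31.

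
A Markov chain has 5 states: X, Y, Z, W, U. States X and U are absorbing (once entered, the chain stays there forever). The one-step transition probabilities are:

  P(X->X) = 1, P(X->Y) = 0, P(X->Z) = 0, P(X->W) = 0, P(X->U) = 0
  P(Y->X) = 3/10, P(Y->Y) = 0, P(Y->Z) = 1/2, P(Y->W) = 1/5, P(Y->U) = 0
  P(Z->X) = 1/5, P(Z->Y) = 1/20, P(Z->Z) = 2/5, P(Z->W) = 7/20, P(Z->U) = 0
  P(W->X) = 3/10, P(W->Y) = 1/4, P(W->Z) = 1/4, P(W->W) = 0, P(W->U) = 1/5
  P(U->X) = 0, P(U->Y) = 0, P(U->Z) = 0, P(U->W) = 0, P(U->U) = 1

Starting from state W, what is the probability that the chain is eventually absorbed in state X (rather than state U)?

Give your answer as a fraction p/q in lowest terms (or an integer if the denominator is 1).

Let a_i = P(absorbed in X | start in state i).
Boundary conditions: a_X = 1, a_U = 0.
For each transient state i, a_i = sum_j P(i->j) * a_j:
  a_Y = 3/10*a_X + 0*a_Y + 1/2*a_Z + 1/5*a_W + 0*a_U
  a_Z = 1/5*a_X + 1/20*a_Y + 2/5*a_Z + 7/20*a_W + 0*a_U
  a_W = 3/10*a_X + 1/4*a_Y + 1/4*a_Z + 0*a_W + 1/5*a_U

Substituting a_X = 1 and a_U = 0, rearrange to (I - Q) a = r where r[i] = P(i -> X):
  [1, -1/2, -1/5] . (a_Y, a_Z, a_W) = 3/10
  [-1/20, 3/5, -7/20] . (a_Y, a_Z, a_W) = 1/5
  [-1/4, -1/4, 1] . (a_Y, a_Z, a_W) = 3/10

Solving yields:
  a_Y = 1409/1645
  a_Z = 1357/1645
  a_W = 237/329

Starting state is W, so the absorption probability is a_W = 237/329.

Answer: 237/329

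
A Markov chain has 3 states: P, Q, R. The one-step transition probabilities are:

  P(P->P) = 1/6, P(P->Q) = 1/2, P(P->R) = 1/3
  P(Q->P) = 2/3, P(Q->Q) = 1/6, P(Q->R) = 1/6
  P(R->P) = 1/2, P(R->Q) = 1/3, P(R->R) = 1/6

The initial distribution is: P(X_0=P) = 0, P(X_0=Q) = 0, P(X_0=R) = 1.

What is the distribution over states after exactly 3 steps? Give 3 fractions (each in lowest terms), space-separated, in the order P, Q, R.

Propagating the distribution step by step (d_{t+1} = d_t * P):
d_0 = (P=0, Q=0, R=1)
  d_1[P] = 0*1/6 + 0*2/3 + 1*1/2 = 1/2
  d_1[Q] = 0*1/2 + 0*1/6 + 1*1/3 = 1/3
  d_1[R] = 0*1/3 + 0*1/6 + 1*1/6 = 1/6
d_1 = (P=1/2, Q=1/3, R=1/6)
  d_2[P] = 1/2*1/6 + 1/3*2/3 + 1/6*1/2 = 7/18
  d_2[Q] = 1/2*1/2 + 1/3*1/6 + 1/6*1/3 = 13/36
  d_2[R] = 1/2*1/3 + 1/3*1/6 + 1/6*1/6 = 1/4
d_2 = (P=7/18, Q=13/36, R=1/4)
  d_3[P] = 7/18*1/6 + 13/36*2/3 + 1/4*1/2 = 31/72
  d_3[Q] = 7/18*1/2 + 13/36*1/6 + 1/4*1/3 = 73/216
  d_3[R] = 7/18*1/3 + 13/36*1/6 + 1/4*1/6 = 25/108
d_3 = (P=31/72, Q=73/216, R=25/108)

Answer: 31/72 73/216 25/108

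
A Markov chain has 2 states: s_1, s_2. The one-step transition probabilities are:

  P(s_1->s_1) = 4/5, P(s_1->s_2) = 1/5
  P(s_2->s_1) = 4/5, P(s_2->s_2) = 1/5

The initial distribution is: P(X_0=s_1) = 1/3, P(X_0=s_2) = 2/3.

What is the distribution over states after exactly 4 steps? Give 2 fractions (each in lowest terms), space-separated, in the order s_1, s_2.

Answer: 4/5 1/5

Derivation:
Propagating the distribution step by step (d_{t+1} = d_t * P):
d_0 = (s_1=1/3, s_2=2/3)
  d_1[s_1] = 1/3*4/5 + 2/3*4/5 = 4/5
  d_1[s_2] = 1/3*1/5 + 2/3*1/5 = 1/5
d_1 = (s_1=4/5, s_2=1/5)
  d_2[s_1] = 4/5*4/5 + 1/5*4/5 = 4/5
  d_2[s_2] = 4/5*1/5 + 1/5*1/5 = 1/5
d_2 = (s_1=4/5, s_2=1/5)
  d_3[s_1] = 4/5*4/5 + 1/5*4/5 = 4/5
  d_3[s_2] = 4/5*1/5 + 1/5*1/5 = 1/5
d_3 = (s_1=4/5, s_2=1/5)
  d_4[s_1] = 4/5*4/5 + 1/5*4/5 = 4/5
  d_4[s_2] = 4/5*1/5 + 1/5*1/5 = 1/5
d_4 = (s_1=4/5, s_2=1/5)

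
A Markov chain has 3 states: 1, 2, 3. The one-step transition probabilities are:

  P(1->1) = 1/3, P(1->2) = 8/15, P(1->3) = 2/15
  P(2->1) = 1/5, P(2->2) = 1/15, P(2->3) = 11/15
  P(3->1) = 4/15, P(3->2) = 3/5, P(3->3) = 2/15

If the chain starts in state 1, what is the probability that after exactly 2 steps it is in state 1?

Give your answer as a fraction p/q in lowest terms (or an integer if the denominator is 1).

Computing P^2 by repeated multiplication:
P^1 =
  1: [1/3, 8/15, 2/15]
  2: [1/5, 1/15, 11/15]
  3: [4/15, 3/5, 2/15]
P^2 =
  1: [19/75, 22/75, 34/75]
  2: [62/225, 124/225, 13/75]
  3: [11/45, 59/225, 37/75]

(P^2)[1 -> 1] = 19/75

Answer: 19/75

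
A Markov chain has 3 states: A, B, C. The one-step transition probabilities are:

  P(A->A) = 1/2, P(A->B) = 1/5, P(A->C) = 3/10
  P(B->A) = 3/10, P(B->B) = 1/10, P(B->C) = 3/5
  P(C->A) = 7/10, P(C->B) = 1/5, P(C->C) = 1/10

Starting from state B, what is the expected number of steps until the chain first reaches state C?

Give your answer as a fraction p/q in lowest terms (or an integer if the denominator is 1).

Let h_i = expected steps to first reach C from state i.
Boundary: h_C = 0.
First-step equations for the other states:
  h_A = 1 + 1/2*h_A + 1/5*h_B + 3/10*h_C
  h_B = 1 + 3/10*h_A + 1/10*h_B + 3/5*h_C

Substituting h_C = 0 and rearranging gives the linear system (I - Q) h = 1:
  [1/2, -1/5] . (h_A, h_B) = 1
  [-3/10, 9/10] . (h_A, h_B) = 1

Solving yields:
  h_A = 110/39
  h_B = 80/39

Starting state is B, so the expected hitting time is h_B = 80/39.

Answer: 80/39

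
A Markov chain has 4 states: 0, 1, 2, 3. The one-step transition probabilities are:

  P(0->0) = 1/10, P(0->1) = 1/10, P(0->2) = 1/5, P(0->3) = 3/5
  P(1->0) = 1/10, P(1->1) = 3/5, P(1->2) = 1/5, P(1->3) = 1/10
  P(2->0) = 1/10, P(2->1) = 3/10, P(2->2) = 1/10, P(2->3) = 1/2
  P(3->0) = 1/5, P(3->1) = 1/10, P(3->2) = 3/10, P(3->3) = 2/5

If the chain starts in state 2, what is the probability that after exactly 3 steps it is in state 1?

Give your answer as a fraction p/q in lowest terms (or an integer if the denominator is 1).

Answer: 283/1000

Derivation:
Computing P^3 by repeated multiplication:
P^1 =
  0: [1/10, 1/10, 1/5, 3/5]
  1: [1/10, 3/5, 1/5, 1/10]
  2: [1/10, 3/10, 1/10, 1/2]
  3: [1/5, 1/10, 3/10, 2/5]
P^2 =
  0: [4/25, 19/100, 6/25, 41/100]
  1: [11/100, 11/25, 19/100, 13/50]
  2: [3/20, 27/100, 6/25, 17/50]
  3: [7/50, 21/100, 21/100, 11/25]
P^3 =
  0: [141/1000, 243/1000, 217/1000, 399/1000]
  1: [63/500, 179/500, 207/1000, 309/1000]
  2: [67/500, 283/1000, 21/100, 373/1000]
  3: [18/125, 247/1000, 223/1000, 193/500]

(P^3)[2 -> 1] = 283/1000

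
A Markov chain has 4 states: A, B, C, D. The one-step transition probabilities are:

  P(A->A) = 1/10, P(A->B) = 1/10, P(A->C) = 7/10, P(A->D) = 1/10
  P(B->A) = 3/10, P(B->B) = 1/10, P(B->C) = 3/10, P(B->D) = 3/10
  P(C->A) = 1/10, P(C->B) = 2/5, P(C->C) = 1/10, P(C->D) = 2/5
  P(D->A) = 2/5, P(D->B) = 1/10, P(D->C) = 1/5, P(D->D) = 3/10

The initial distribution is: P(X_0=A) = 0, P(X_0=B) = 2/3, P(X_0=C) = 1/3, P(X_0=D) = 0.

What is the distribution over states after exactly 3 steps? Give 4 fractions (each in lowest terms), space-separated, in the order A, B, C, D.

Propagating the distribution step by step (d_{t+1} = d_t * P):
d_0 = (A=0, B=2/3, C=1/3, D=0)
  d_1[A] = 0*1/10 + 2/3*3/10 + 1/3*1/10 + 0*2/5 = 7/30
  d_1[B] = 0*1/10 + 2/3*1/10 + 1/3*2/5 + 0*1/10 = 1/5
  d_1[C] = 0*7/10 + 2/3*3/10 + 1/3*1/10 + 0*1/5 = 7/30
  d_1[D] = 0*1/10 + 2/3*3/10 + 1/3*2/5 + 0*3/10 = 1/3
d_1 = (A=7/30, B=1/5, C=7/30, D=1/3)
  d_2[A] = 7/30*1/10 + 1/5*3/10 + 7/30*1/10 + 1/3*2/5 = 6/25
  d_2[B] = 7/30*1/10 + 1/5*1/10 + 7/30*2/5 + 1/3*1/10 = 17/100
  d_2[C] = 7/30*7/10 + 1/5*3/10 + 7/30*1/10 + 1/3*1/5 = 47/150
  d_2[D] = 7/30*1/10 + 1/5*3/10 + 7/30*2/5 + 1/3*3/10 = 83/300
d_2 = (A=6/25, B=17/100, C=47/150, D=83/300)
  d_3[A] = 6/25*1/10 + 17/100*3/10 + 47/150*1/10 + 83/300*2/5 = 217/1000
  d_3[B] = 6/25*1/10 + 17/100*1/10 + 47/150*2/5 + 83/300*1/10 = 97/500
  d_3[C] = 6/25*7/10 + 17/100*3/10 + 47/150*1/10 + 83/300*1/5 = 917/3000
  d_3[D] = 6/25*1/10 + 17/100*3/10 + 47/150*2/5 + 83/300*3/10 = 17/60
d_3 = (A=217/1000, B=97/500, C=917/3000, D=17/60)

Answer: 217/1000 97/500 917/3000 17/60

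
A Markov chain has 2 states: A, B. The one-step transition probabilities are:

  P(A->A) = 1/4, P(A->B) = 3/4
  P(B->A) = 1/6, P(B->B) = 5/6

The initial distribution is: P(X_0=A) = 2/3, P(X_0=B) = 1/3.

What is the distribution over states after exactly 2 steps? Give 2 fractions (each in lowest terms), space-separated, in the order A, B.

Answer: 5/27 22/27

Derivation:
Propagating the distribution step by step (d_{t+1} = d_t * P):
d_0 = (A=2/3, B=1/3)
  d_1[A] = 2/3*1/4 + 1/3*1/6 = 2/9
  d_1[B] = 2/3*3/4 + 1/3*5/6 = 7/9
d_1 = (A=2/9, B=7/9)
  d_2[A] = 2/9*1/4 + 7/9*1/6 = 5/27
  d_2[B] = 2/9*3/4 + 7/9*5/6 = 22/27
d_2 = (A=5/27, B=22/27)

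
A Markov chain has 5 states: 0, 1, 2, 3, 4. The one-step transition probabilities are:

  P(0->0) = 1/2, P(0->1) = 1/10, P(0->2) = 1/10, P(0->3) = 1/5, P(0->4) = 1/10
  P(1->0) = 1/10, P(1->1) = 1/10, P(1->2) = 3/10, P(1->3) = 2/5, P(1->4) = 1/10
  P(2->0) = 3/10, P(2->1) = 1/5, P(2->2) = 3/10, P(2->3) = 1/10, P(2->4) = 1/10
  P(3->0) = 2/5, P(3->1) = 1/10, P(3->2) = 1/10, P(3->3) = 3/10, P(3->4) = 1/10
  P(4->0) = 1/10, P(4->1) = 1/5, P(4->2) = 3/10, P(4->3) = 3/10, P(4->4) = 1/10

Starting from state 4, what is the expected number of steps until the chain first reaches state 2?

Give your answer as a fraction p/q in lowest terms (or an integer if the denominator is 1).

Answer: 390/71

Derivation:
Let h_i = expected steps to first reach 2 from state i.
Boundary: h_2 = 0.
First-step equations for the other states:
  h_0 = 1 + 1/2*h_0 + 1/10*h_1 + 1/10*h_2 + 1/5*h_3 + 1/10*h_4
  h_1 = 1 + 1/10*h_0 + 1/10*h_1 + 3/10*h_2 + 2/5*h_3 + 1/10*h_4
  h_3 = 1 + 2/5*h_0 + 1/10*h_1 + 1/10*h_2 + 3/10*h_3 + 1/10*h_4
  h_4 = 1 + 1/10*h_0 + 1/5*h_1 + 3/10*h_2 + 3/10*h_3 + 1/10*h_4

Substituting h_2 = 0 and rearranging gives the linear system (I - Q) h = 1:
  [1/2, -1/10, -1/5, -1/10] . (h_0, h_1, h_3, h_4) = 1
  [-1/10, 9/10, -2/5, -1/10] . (h_0, h_1, h_3, h_4) = 1
  [-2/5, -1/10, 7/10, -1/10] . (h_0, h_1, h_3, h_4) = 1
  [-1/10, -1/5, -3/10, 9/10] . (h_0, h_1, h_3, h_4) = 1

Solving yields:
  h_0 = 500/71
  h_1 = 400/71
  h_3 = 500/71
  h_4 = 390/71

Starting state is 4, so the expected hitting time is h_4 = 390/71.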